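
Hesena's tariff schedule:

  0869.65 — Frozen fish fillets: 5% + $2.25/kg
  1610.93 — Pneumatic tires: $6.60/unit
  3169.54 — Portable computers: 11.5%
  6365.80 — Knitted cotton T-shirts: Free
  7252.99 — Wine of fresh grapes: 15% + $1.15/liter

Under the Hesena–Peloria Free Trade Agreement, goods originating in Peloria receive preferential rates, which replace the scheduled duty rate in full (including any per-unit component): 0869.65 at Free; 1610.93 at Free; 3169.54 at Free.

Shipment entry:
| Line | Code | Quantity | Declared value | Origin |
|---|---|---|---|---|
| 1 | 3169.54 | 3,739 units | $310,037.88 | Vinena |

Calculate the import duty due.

Line 1 (3169.54, Vinena, 3,739 units, $310,037.88):
Base rate for 3169.54 is 11.5%.
3169.54 has an FTA preferential rate, but origin Vinena is not Peloria; base rate stands.
Duty = $310,037.88 × 11.5% = $35,654.36.

$35,654.36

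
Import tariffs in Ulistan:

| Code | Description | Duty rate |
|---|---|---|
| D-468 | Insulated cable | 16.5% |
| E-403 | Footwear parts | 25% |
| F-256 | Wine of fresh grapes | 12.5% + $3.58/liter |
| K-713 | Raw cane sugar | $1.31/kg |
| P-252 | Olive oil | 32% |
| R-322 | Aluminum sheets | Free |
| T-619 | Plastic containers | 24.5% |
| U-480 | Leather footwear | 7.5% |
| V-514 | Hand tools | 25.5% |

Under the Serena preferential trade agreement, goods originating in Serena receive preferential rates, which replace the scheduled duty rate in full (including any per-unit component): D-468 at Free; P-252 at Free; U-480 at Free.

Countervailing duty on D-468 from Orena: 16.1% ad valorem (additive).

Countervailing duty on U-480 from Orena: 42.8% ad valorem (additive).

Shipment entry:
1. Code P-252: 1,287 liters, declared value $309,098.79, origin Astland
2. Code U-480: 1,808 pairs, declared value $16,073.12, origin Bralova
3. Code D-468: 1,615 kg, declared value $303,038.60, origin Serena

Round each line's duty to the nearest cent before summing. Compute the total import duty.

Line 1 (P-252, Astland, 1,287 liters, $309,098.79):
Base rate for P-252 is 32%.
P-252 has an FTA preferential rate, but origin Astland is not Serena; base rate stands.
Duty = $309,098.79 × 32% = $98,911.61.
Line 2 (U-480, Bralova, 1,808 pairs, $16,073.12):
Base rate for U-480 is 7.5%.
U-480 has an FTA preferential rate, but origin Bralova is not Serena; base rate stands.
The additional-duty order on U-480 targets Orena, not Bralova; it does not apply.
Duty = $16,073.12 × 7.5% = $1,205.48.
Line 3 (D-468, Serena, 1,615 kg, $303,038.60):
Base rate for D-468 is 16.5%.
Origin Serena qualifies under the Ulistan–Serena agreement and D-468 is covered: preferential rate Free applies instead.
The additional-duty order on D-468 targets Orena, not Serena; it does not apply.
Duty = $303,038.60 × 0% = $0.00.
Total = $98,911.61 + $1,205.48 + $0.00 = $100,117.09.

$100,117.09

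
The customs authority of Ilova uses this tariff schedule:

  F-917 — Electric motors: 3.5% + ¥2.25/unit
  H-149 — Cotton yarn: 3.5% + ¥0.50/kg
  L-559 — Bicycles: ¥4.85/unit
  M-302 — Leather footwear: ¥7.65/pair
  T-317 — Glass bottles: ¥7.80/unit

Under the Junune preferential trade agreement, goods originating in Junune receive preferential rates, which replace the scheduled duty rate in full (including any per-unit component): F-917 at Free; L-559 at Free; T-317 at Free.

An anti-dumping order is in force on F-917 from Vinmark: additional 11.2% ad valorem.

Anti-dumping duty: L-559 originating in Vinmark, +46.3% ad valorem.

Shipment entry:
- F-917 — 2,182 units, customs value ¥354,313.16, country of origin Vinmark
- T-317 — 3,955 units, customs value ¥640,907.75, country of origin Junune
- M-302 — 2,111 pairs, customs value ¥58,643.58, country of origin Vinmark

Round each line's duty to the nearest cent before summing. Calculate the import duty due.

¥73,142.68

Line 1 (F-917, Vinmark, 2,182 units, ¥354,313.16):
Base rate for F-917 is 3.5% + ¥2.25/unit.
F-917 has an FTA preferential rate, but origin Vinmark is not Junune; base rate stands.
Additional duty on F-917 from Vinmark: +11.2%. Applied ad valorem rate: 3.5% + 11.2% = 14.7%.
Duty = ¥354,313.16 × 14.7% + 2,182 × ¥2.25 = ¥56,993.53.
Line 2 (T-317, Junune, 3,955 units, ¥640,907.75):
Base rate for T-317 is ¥7.80/unit.
Origin Junune qualifies under the Ilova–Junune agreement and T-317 is covered: preferential rate Free applies instead.
Duty = ¥640,907.75 × 0% = ¥0.00.
Line 3 (M-302, Vinmark, 2,111 pairs, ¥58,643.58):
Base rate for M-302 is ¥7.65/pair.
Duty = 2,111 × ¥7.65 = ¥16,149.15.
Total = ¥56,993.53 + ¥0.00 + ¥16,149.15 = ¥73,142.68.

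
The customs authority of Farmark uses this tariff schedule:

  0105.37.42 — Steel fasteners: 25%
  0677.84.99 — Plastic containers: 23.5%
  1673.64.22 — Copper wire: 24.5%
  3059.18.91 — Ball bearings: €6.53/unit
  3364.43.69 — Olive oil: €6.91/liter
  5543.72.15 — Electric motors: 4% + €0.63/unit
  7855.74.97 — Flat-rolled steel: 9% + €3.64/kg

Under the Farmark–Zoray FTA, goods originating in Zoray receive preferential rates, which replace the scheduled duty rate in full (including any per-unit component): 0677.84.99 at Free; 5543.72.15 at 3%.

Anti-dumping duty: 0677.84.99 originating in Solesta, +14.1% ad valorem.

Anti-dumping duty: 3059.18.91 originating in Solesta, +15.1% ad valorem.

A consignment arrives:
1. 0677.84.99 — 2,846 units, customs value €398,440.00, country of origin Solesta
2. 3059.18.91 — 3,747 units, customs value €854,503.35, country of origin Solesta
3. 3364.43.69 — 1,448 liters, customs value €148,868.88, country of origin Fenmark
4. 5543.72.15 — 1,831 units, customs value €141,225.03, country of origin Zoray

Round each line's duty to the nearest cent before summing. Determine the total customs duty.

Line 1 (0677.84.99, Solesta, 2,846 units, €398,440.00):
Base rate for 0677.84.99 is 23.5%.
0677.84.99 has an FTA preferential rate, but origin Solesta is not Zoray; base rate stands.
Additional duty on 0677.84.99 from Solesta: +14.1%. Applied ad valorem rate: 23.5% + 14.1% = 37.6%.
Duty = €398,440.00 × 37.6% = €149,813.44.
Line 2 (3059.18.91, Solesta, 3,747 units, €854,503.35):
Base rate for 3059.18.91 is €6.53/unit.
Additional duty on 3059.18.91 from Solesta: +15.1% ad valorem. Applied ad valorem rate = 15.1%.
Duty = €854,503.35 × 15.1% + 3,747 × €6.53 = €153,497.92.
Line 3 (3364.43.69, Fenmark, 1,448 liters, €148,868.88):
Base rate for 3364.43.69 is €6.91/liter.
Duty = 1,448 × €6.91 = €10,005.68.
Line 4 (5543.72.15, Zoray, 1,831 units, €141,225.03):
Base rate for 5543.72.15 is 4% + €0.63/unit.
Origin Zoray qualifies under the Farmark–Zoray agreement and 5543.72.15 is covered: preferential rate 3% applies instead.
Duty = €141,225.03 × 3% = €4,236.75.
Total = €149,813.44 + €153,497.92 + €10,005.68 + €4,236.75 = €317,553.79.

€317,553.79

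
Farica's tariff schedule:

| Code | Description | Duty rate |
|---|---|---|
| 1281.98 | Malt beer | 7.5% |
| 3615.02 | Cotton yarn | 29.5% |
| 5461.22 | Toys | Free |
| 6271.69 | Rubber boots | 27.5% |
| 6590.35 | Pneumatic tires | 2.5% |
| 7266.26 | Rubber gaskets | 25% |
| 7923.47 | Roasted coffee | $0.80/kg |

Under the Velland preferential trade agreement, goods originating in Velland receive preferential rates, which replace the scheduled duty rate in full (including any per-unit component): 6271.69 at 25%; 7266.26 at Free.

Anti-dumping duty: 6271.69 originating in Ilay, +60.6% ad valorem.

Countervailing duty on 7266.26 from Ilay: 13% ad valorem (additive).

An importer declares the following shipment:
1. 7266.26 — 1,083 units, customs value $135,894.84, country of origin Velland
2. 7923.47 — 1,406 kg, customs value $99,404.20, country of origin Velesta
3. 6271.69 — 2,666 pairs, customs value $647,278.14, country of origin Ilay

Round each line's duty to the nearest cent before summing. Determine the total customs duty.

Line 1 (7266.26, Velland, 1,083 units, $135,894.84):
Base rate for 7266.26 is 25%.
Origin Velland qualifies under the Farica–Velland agreement and 7266.26 is covered: preferential rate Free applies instead.
The additional-duty order on 7266.26 targets Ilay, not Velland; it does not apply.
Duty = $135,894.84 × 0% = $0.00.
Line 2 (7923.47, Velesta, 1,406 kg, $99,404.20):
Base rate for 7923.47 is $0.80/kg.
Duty = 1,406 × $0.80 = $1,124.80.
Line 3 (6271.69, Ilay, 2,666 pairs, $647,278.14):
Base rate for 6271.69 is 27.5%.
6271.69 has an FTA preferential rate, but origin Ilay is not Velland; base rate stands.
Additional duty on 6271.69 from Ilay: +60.6%. Applied ad valorem rate: 27.5% + 60.6% = 88.1%.
Duty = $647,278.14 × 88.1% = $570,252.04.
Total = $0.00 + $1,124.80 + $570,252.04 = $571,376.84.

$571,376.84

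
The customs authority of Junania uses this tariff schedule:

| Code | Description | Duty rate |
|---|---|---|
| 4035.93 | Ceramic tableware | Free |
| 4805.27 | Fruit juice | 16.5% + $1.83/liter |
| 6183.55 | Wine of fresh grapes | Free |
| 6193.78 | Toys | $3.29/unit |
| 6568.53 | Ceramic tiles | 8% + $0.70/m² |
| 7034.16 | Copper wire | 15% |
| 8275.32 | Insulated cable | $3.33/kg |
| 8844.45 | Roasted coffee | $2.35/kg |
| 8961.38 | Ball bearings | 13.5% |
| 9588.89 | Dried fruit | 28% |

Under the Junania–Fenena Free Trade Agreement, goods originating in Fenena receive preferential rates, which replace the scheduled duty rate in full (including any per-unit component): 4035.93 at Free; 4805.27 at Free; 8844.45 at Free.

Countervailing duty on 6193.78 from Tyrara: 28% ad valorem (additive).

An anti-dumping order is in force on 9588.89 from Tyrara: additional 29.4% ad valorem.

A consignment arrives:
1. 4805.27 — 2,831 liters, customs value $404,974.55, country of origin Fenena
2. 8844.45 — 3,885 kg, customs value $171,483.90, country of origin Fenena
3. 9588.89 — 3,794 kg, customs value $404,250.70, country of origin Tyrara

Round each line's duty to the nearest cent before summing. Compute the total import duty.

Line 1 (4805.27, Fenena, 2,831 liters, $404,974.55):
Base rate for 4805.27 is 16.5% + $1.83/liter.
Origin Fenena qualifies under the Junania–Fenena agreement and 4805.27 is covered: preferential rate Free applies instead.
Duty = $404,974.55 × 0% = $0.00.
Line 2 (8844.45, Fenena, 3,885 kg, $171,483.90):
Base rate for 8844.45 is $2.35/kg.
Origin Fenena qualifies under the Junania–Fenena agreement and 8844.45 is covered: preferential rate Free applies instead.
Duty = $171,483.90 × 0% = $0.00.
Line 3 (9588.89, Tyrara, 3,794 kg, $404,250.70):
Base rate for 9588.89 is 28%.
Additional duty on 9588.89 from Tyrara: +29.4%. Applied ad valorem rate: 28% + 29.4% = 57.4%.
Duty = $404,250.70 × 57.4% = $232,039.90.
Total = $0.00 + $0.00 + $232,039.90 = $232,039.90.

$232,039.90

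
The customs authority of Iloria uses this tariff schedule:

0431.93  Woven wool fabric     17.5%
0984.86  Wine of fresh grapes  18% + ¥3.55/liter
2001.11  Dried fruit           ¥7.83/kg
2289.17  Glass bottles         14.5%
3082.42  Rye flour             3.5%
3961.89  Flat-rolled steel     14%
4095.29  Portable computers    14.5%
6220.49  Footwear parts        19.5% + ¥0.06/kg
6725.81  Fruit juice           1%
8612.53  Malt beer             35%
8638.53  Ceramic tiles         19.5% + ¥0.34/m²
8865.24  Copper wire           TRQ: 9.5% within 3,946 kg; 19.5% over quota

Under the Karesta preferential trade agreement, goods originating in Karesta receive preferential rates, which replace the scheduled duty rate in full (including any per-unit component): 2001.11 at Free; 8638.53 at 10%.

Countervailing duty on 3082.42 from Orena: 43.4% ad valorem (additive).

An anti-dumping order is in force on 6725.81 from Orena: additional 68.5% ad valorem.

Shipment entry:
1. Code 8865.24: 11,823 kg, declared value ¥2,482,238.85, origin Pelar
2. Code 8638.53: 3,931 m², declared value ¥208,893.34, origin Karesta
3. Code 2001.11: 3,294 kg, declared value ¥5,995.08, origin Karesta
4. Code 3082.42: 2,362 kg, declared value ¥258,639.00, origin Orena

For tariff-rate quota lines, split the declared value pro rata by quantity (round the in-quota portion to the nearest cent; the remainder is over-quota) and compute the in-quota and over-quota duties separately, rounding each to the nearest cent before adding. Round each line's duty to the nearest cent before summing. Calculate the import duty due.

Line 1 (8865.24, Pelar, 11,823 kg, ¥2,482,238.85):
Code 8865.24 is under a tariff-rate quota (threshold 3,946 kg). In-quota: 3,946 kg at 9.5%; over-quota: 7,877 kg at 19.5%.
Pro-rata value split: in-quota = ¥2,482,238.85 × 3,946/11,823 = ¥828,462.70; over-quota = ¥2,482,238.85 − ¥828,462.70 = ¥1,653,776.15.
In-quota duty = ¥828,462.70 × 9.5% = ¥78,703.96. Over-quota duty = ¥1,653,776.15 × 19.5% = ¥322,486.35.
Line duty = ¥78,703.96 + ¥322,486.35 = ¥401,190.31.
Line 2 (8638.53, Karesta, 3,931 m², ¥208,893.34):
Base rate for 8638.53 is 19.5% + ¥0.34/m².
Origin Karesta qualifies under the Iloria–Karesta agreement and 8638.53 is covered: preferential rate 10% applies instead.
Duty = ¥208,893.34 × 10% = ¥20,889.33.
Line 3 (2001.11, Karesta, 3,294 kg, ¥5,995.08):
Base rate for 2001.11 is ¥7.83/kg.
Origin Karesta qualifies under the Iloria–Karesta agreement and 2001.11 is covered: preferential rate Free applies instead.
Duty = ¥5,995.08 × 0% = ¥0.00.
Line 4 (3082.42, Orena, 2,362 kg, ¥258,639.00):
Base rate for 3082.42 is 3.5%.
Additional duty on 3082.42 from Orena: +43.4%. Applied ad valorem rate: 3.5% + 43.4% = 46.9%.
Duty = ¥258,639.00 × 46.9% = ¥121,301.69.
Total = ¥401,190.31 + ¥20,889.33 + ¥0.00 + ¥121,301.69 = ¥543,381.33.

¥543,381.33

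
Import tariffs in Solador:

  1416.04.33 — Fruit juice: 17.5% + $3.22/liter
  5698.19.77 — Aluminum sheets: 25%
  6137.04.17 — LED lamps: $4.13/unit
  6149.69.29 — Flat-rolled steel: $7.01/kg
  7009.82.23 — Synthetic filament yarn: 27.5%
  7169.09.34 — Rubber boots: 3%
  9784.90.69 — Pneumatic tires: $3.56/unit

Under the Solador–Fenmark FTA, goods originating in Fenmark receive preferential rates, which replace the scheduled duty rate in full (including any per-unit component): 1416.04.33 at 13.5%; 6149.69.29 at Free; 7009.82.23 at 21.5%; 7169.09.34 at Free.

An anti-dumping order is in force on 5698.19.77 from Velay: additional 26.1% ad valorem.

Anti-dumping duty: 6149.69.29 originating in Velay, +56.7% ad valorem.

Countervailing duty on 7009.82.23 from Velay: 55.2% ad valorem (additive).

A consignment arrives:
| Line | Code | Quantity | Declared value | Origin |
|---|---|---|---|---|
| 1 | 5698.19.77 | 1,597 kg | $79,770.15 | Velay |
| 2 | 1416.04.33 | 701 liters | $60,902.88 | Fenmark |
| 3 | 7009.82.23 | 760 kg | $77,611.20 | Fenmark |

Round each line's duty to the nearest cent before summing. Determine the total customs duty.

$65,670.85

Line 1 (5698.19.77, Velay, 1,597 kg, $79,770.15):
Base rate for 5698.19.77 is 25%.
Additional duty on 5698.19.77 from Velay: +26.1%. Applied ad valorem rate: 25% + 26.1% = 51.1%.
Duty = $79,770.15 × 51.1% = $40,762.55.
Line 2 (1416.04.33, Fenmark, 701 liters, $60,902.88):
Base rate for 1416.04.33 is 17.5% + $3.22/liter.
Origin Fenmark qualifies under the Solador–Fenmark agreement and 1416.04.33 is covered: preferential rate 13.5% applies instead.
Duty = $60,902.88 × 13.5% = $8,221.89.
Line 3 (7009.82.23, Fenmark, 760 kg, $77,611.20):
Base rate for 7009.82.23 is 27.5%.
Origin Fenmark qualifies under the Solador–Fenmark agreement and 7009.82.23 is covered: preferential rate 21.5% applies instead.
The additional-duty order on 7009.82.23 targets Velay, not Fenmark; it does not apply.
Duty = $77,611.20 × 21.5% = $16,686.41.
Total = $40,762.55 + $8,221.89 + $16,686.41 = $65,670.85.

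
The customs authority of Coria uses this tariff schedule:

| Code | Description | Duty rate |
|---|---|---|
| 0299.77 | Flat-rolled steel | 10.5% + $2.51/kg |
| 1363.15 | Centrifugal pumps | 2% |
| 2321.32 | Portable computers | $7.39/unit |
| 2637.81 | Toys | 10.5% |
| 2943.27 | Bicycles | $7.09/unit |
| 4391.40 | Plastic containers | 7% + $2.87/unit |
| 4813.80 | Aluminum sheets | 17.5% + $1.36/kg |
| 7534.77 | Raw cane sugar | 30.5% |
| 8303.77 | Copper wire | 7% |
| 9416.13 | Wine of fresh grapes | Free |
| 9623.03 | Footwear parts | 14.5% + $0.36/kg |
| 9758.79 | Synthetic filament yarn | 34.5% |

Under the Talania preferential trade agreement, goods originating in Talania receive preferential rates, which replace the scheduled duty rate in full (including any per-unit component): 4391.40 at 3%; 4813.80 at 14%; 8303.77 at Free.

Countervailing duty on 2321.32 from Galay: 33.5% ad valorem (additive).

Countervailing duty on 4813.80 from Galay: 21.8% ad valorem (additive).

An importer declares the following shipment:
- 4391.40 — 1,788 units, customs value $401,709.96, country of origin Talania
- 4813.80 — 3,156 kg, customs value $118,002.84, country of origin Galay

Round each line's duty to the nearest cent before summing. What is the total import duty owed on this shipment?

Line 1 (4391.40, Talania, 1,788 units, $401,709.96):
Base rate for 4391.40 is 7% + $2.87/unit.
Origin Talania qualifies under the Coria–Talania agreement and 4391.40 is covered: preferential rate 3% applies instead.
Duty = $401,709.96 × 3% = $12,051.30.
Line 2 (4813.80, Galay, 3,156 kg, $118,002.84):
Base rate for 4813.80 is 17.5% + $1.36/kg.
4813.80 has an FTA preferential rate, but origin Galay is not Talania; base rate stands.
Additional duty on 4813.80 from Galay: +21.8%. Applied ad valorem rate: 17.5% + 21.8% = 39.3%.
Duty = $118,002.84 × 39.3% + 3,156 × $1.36 = $50,667.28.
Total = $12,051.30 + $50,667.28 = $62,718.58.

$62,718.58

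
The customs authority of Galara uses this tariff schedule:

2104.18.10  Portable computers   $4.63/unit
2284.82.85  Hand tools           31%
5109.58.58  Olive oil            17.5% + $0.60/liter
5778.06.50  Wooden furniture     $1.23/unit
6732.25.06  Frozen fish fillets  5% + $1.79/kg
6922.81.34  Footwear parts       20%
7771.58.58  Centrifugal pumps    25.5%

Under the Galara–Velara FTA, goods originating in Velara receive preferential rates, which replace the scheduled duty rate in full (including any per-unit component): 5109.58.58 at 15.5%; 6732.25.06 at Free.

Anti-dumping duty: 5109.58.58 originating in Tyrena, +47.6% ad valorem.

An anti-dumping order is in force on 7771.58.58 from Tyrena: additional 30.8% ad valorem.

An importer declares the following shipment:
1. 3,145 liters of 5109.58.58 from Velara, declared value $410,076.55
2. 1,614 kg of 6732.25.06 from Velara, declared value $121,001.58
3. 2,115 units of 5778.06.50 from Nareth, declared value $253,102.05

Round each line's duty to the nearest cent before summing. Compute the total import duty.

Line 1 (5109.58.58, Velara, 3,145 liters, $410,076.55):
Base rate for 5109.58.58 is 17.5% + $0.60/liter.
Origin Velara qualifies under the Galara–Velara agreement and 5109.58.58 is covered: preferential rate 15.5% applies instead.
The additional-duty order on 5109.58.58 targets Tyrena, not Velara; it does not apply.
Duty = $410,076.55 × 15.5% = $63,561.87.
Line 2 (6732.25.06, Velara, 1,614 kg, $121,001.58):
Base rate for 6732.25.06 is 5% + $1.79/kg.
Origin Velara qualifies under the Galara–Velara agreement and 6732.25.06 is covered: preferential rate Free applies instead.
Duty = $121,001.58 × 0% = $0.00.
Line 3 (5778.06.50, Nareth, 2,115 units, $253,102.05):
Base rate for 5778.06.50 is $1.23/unit.
Duty = 2,115 × $1.23 = $2,601.45.
Total = $63,561.87 + $0.00 + $2,601.45 = $66,163.32.

$66,163.32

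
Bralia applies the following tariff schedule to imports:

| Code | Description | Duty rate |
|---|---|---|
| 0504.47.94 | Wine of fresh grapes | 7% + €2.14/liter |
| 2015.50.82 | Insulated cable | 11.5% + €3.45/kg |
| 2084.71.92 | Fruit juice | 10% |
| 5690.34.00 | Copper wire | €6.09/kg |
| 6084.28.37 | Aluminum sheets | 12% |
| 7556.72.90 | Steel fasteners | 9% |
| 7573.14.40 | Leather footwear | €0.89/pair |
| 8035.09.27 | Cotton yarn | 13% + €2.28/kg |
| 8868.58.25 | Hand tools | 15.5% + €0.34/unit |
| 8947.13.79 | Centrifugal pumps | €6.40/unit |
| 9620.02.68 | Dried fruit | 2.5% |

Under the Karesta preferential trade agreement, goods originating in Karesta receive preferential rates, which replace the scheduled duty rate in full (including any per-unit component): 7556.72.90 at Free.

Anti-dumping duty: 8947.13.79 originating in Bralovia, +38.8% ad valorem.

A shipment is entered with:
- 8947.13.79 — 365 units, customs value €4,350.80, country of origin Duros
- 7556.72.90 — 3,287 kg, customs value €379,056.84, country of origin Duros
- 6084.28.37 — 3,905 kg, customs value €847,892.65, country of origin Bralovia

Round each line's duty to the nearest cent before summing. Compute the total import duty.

€138,198.24

Line 1 (8947.13.79, Duros, 365 units, €4,350.80):
Base rate for 8947.13.79 is €6.40/unit.
The additional-duty order on 8947.13.79 targets Bralovia, not Duros; it does not apply.
Duty = 365 × €6.40 = €2,336.00.
Line 2 (7556.72.90, Duros, 3,287 kg, €379,056.84):
Base rate for 7556.72.90 is 9%.
7556.72.90 has an FTA preferential rate, but origin Duros is not Karesta; base rate stands.
Duty = €379,056.84 × 9% = €34,115.12.
Line 3 (6084.28.37, Bralovia, 3,905 kg, €847,892.65):
Base rate for 6084.28.37 is 12%.
Duty = €847,892.65 × 12% = €101,747.12.
Total = €2,336.00 + €34,115.12 + €101,747.12 = €138,198.24.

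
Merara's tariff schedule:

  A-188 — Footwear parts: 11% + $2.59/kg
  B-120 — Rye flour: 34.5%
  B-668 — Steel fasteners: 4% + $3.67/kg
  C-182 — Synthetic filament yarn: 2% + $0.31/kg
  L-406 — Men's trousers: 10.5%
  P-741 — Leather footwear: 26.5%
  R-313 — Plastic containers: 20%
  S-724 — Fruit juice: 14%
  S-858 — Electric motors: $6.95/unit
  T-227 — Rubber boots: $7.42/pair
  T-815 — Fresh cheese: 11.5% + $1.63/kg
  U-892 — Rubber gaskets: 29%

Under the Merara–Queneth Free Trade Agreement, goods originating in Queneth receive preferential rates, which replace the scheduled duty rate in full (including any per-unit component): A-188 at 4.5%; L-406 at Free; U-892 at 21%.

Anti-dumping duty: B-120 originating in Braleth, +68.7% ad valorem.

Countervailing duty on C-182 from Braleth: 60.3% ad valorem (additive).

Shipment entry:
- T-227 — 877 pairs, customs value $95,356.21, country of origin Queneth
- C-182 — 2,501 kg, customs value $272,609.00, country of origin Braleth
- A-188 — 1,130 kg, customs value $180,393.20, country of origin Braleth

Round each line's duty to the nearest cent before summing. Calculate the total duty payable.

Line 1 (T-227, Queneth, 877 pairs, $95,356.21):
Base rate for T-227 is $7.42/pair.
Origin Queneth is the FTA partner but T-227 is not on the preference list; base rate stands.
Duty = 877 × $7.42 = $6,507.34.
Line 2 (C-182, Braleth, 2,501 kg, $272,609.00):
Base rate for C-182 is 2% + $0.31/kg.
Additional duty on C-182 from Braleth: +60.3%. Applied ad valorem rate: 2% + 60.3% = 62.3%.
Duty = $272,609.00 × 62.3% + 2,501 × $0.31 = $170,610.72.
Line 3 (A-188, Braleth, 1,130 kg, $180,393.20):
Base rate for A-188 is 11% + $2.59/kg.
A-188 has an FTA preferential rate, but origin Braleth is not Queneth; base rate stands.
Duty = $180,393.20 × 11% + 1,130 × $2.59 = $22,769.95.
Total = $6,507.34 + $170,610.72 + $22,769.95 = $199,888.01.

$199,888.01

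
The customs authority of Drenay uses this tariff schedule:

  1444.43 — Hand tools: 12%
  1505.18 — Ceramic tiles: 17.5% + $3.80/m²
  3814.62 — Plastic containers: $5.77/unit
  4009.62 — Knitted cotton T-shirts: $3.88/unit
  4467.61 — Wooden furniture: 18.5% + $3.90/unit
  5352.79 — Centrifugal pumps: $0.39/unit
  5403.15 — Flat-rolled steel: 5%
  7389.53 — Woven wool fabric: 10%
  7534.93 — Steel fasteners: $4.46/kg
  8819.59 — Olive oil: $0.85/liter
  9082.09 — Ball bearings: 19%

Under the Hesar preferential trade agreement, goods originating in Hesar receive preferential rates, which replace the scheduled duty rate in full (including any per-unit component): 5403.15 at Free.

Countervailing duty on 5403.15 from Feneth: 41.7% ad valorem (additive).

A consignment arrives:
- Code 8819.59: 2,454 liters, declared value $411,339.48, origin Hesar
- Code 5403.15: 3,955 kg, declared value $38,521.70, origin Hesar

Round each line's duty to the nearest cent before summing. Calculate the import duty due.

Line 1 (8819.59, Hesar, 2,454 liters, $411,339.48):
Base rate for 8819.59 is $0.85/liter.
Origin Hesar is the FTA partner but 8819.59 is not on the preference list; base rate stands.
Duty = 2,454 × $0.85 = $2,085.90.
Line 2 (5403.15, Hesar, 3,955 kg, $38,521.70):
Base rate for 5403.15 is 5%.
Origin Hesar qualifies under the Drenay–Hesar agreement and 5403.15 is covered: preferential rate Free applies instead.
The additional-duty order on 5403.15 targets Feneth, not Hesar; it does not apply.
Duty = $38,521.70 × 0% = $0.00.
Total = $2,085.90 + $0.00 = $2,085.90.

$2,085.90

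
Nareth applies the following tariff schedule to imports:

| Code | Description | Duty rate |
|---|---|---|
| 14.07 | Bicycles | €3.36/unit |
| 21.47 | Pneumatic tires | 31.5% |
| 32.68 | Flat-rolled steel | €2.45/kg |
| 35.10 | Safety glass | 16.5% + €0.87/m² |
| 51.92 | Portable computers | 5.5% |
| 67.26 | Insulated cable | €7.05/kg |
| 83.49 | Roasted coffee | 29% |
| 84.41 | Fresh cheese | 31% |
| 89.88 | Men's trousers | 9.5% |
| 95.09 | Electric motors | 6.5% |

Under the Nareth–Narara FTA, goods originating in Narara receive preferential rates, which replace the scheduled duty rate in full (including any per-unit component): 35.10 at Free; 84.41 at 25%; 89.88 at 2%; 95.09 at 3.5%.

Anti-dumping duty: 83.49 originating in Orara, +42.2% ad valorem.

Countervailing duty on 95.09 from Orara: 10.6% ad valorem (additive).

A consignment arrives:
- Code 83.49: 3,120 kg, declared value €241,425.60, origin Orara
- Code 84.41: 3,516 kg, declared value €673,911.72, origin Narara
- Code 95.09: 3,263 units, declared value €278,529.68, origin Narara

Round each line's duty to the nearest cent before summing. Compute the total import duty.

€350,121.50

Line 1 (83.49, Orara, 3,120 kg, €241,425.60):
Base rate for 83.49 is 29%.
Additional duty on 83.49 from Orara: +42.2%. Applied ad valorem rate: 29% + 42.2% = 71.2%.
Duty = €241,425.60 × 71.2% = €171,895.03.
Line 2 (84.41, Narara, 3,516 kg, €673,911.72):
Base rate for 84.41 is 31%.
Origin Narara qualifies under the Nareth–Narara agreement and 84.41 is covered: preferential rate 25% applies instead.
Duty = €673,911.72 × 25% = €168,477.93.
Line 3 (95.09, Narara, 3,263 units, €278,529.68):
Base rate for 95.09 is 6.5%.
Origin Narara qualifies under the Nareth–Narara agreement and 95.09 is covered: preferential rate 3.5% applies instead.
The additional-duty order on 95.09 targets Orara, not Narara; it does not apply.
Duty = €278,529.68 × 3.5% = €9,748.54.
Total = €171,895.03 + €168,477.93 + €9,748.54 = €350,121.50.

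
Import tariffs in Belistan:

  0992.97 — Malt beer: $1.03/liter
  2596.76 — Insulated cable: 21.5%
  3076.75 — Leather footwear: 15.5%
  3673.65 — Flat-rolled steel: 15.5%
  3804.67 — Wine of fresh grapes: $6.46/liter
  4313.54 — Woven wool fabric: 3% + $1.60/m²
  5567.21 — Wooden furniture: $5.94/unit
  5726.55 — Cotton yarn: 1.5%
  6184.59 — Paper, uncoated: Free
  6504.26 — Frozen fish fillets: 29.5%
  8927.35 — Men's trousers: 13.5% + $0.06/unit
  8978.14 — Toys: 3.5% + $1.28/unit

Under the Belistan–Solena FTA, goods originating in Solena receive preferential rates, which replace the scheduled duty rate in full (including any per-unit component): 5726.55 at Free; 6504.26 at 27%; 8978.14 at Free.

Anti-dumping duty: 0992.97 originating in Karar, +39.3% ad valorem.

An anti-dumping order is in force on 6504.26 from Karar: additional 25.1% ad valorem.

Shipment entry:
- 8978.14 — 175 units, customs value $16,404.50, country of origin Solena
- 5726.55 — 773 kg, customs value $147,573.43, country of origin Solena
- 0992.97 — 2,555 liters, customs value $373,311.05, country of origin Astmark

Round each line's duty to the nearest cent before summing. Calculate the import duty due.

$2,631.65

Line 1 (8978.14, Solena, 175 units, $16,404.50):
Base rate for 8978.14 is 3.5% + $1.28/unit.
Origin Solena qualifies under the Belistan–Solena agreement and 8978.14 is covered: preferential rate Free applies instead.
Duty = $16,404.50 × 0% = $0.00.
Line 2 (5726.55, Solena, 773 kg, $147,573.43):
Base rate for 5726.55 is 1.5%.
Origin Solena qualifies under the Belistan–Solena agreement and 5726.55 is covered: preferential rate Free applies instead.
Duty = $147,573.43 × 0% = $0.00.
Line 3 (0992.97, Astmark, 2,555 liters, $373,311.05):
Base rate for 0992.97 is $1.03/liter.
The additional-duty order on 0992.97 targets Karar, not Astmark; it does not apply.
Duty = 2,555 × $1.03 = $2,631.65.
Total = $0.00 + $0.00 + $2,631.65 = $2,631.65.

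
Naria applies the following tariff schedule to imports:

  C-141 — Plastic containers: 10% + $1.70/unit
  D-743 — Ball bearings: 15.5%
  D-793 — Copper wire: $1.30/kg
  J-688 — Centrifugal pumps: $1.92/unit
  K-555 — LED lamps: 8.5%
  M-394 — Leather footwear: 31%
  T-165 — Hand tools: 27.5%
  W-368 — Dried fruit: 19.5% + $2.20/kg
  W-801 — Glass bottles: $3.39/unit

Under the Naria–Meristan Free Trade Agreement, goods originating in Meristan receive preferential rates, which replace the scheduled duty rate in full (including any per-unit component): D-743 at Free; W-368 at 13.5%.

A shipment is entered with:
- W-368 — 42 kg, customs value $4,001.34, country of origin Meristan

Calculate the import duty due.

$540.18

Line 1 (W-368, Meristan, 42 kg, $4,001.34):
Base rate for W-368 is 19.5% + $2.20/kg.
Origin Meristan qualifies under the Naria–Meristan agreement and W-368 is covered: preferential rate 13.5% applies instead.
Duty = $4,001.34 × 13.5% = $540.18.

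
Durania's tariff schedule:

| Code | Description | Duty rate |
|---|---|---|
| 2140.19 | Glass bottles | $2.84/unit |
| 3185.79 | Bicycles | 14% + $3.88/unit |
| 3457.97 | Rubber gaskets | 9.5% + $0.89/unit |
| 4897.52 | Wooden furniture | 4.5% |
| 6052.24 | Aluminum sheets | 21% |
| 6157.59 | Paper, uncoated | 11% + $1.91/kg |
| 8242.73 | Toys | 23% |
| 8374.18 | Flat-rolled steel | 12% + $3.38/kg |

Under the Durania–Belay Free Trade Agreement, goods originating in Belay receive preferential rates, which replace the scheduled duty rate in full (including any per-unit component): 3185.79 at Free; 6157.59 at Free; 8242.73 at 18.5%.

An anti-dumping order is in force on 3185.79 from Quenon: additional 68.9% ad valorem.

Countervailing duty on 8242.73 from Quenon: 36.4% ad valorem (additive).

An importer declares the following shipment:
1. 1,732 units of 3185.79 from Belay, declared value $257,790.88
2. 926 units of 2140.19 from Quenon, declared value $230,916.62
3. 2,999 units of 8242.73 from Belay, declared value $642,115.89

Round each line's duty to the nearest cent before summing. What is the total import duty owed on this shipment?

Line 1 (3185.79, Belay, 1,732 units, $257,790.88):
Base rate for 3185.79 is 14% + $3.88/unit.
Origin Belay qualifies under the Durania–Belay agreement and 3185.79 is covered: preferential rate Free applies instead.
The additional-duty order on 3185.79 targets Quenon, not Belay; it does not apply.
Duty = $257,790.88 × 0% = $0.00.
Line 2 (2140.19, Quenon, 926 units, $230,916.62):
Base rate for 2140.19 is $2.84/unit.
Duty = 926 × $2.84 = $2,629.84.
Line 3 (8242.73, Belay, 2,999 units, $642,115.89):
Base rate for 8242.73 is 23%.
Origin Belay qualifies under the Durania–Belay agreement and 8242.73 is covered: preferential rate 18.5% applies instead.
The additional-duty order on 8242.73 targets Quenon, not Belay; it does not apply.
Duty = $642,115.89 × 18.5% = $118,791.44.
Total = $0.00 + $2,629.84 + $118,791.44 = $121,421.28.

$121,421.28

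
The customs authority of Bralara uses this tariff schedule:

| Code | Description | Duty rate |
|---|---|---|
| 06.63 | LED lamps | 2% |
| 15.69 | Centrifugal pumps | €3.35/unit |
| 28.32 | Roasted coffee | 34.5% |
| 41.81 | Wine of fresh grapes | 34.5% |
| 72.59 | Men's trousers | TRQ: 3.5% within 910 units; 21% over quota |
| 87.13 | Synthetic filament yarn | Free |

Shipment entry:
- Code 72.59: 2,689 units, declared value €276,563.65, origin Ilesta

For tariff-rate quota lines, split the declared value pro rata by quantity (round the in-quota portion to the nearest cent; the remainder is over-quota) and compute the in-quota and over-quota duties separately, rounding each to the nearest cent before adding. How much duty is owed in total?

€41,699.50

Line 1 (72.59, Ilesta, 2,689 units, €276,563.65):
Code 72.59 is under a tariff-rate quota (threshold 910 units). In-quota: 910 units at 3.5%; over-quota: 1,779 units at 21%.
Pro-rata value split: in-quota = €276,563.65 × 910/2,689 = €93,593.50; over-quota = €276,563.65 − €93,593.50 = €182,970.15.
In-quota duty = €93,593.50 × 3.5% = €3,275.77. Over-quota duty = €182,970.15 × 21% = €38,423.73.
Line duty = €3,275.77 + €38,423.73 = €41,699.50.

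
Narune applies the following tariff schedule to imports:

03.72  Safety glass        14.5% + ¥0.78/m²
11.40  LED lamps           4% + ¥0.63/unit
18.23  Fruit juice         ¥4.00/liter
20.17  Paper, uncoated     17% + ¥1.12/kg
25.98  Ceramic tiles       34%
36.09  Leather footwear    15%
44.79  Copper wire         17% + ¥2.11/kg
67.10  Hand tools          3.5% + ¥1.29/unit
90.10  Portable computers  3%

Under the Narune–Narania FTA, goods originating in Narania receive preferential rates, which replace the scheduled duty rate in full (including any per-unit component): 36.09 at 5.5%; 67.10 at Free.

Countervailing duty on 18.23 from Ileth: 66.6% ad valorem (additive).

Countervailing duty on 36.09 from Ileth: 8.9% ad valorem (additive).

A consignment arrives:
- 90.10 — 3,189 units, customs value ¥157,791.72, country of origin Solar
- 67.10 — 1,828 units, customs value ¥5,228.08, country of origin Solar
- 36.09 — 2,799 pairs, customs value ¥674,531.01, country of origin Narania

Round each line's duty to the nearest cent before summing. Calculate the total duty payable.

¥44,374.06

Line 1 (90.10, Solar, 3,189 units, ¥157,791.72):
Base rate for 90.10 is 3%.
Duty = ¥157,791.72 × 3% = ¥4,733.75.
Line 2 (67.10, Solar, 1,828 units, ¥5,228.08):
Base rate for 67.10 is 3.5% + ¥1.29/unit.
67.10 has an FTA preferential rate, but origin Solar is not Narania; base rate stands.
Duty = ¥5,228.08 × 3.5% + 1,828 × ¥1.29 = ¥2,541.10.
Line 3 (36.09, Narania, 2,799 pairs, ¥674,531.01):
Base rate for 36.09 is 15%.
Origin Narania qualifies under the Narune–Narania agreement and 36.09 is covered: preferential rate 5.5% applies instead.
The additional-duty order on 36.09 targets Ileth, not Narania; it does not apply.
Duty = ¥674,531.01 × 5.5% = ¥37,099.21.
Total = ¥4,733.75 + ¥2,541.10 + ¥37,099.21 = ¥44,374.06.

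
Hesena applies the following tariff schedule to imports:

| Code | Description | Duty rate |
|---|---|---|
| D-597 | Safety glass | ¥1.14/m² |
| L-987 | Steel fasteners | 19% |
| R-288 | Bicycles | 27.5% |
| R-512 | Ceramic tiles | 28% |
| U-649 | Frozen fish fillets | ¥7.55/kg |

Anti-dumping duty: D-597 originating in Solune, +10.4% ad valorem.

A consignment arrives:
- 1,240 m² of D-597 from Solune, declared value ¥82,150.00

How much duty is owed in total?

¥9,957.20

Line 1 (D-597, Solune, 1,240 m², ¥82,150.00):
Base rate for D-597 is ¥1.14/m².
Additional duty on D-597 from Solune: +10.4% ad valorem. Applied ad valorem rate = 10.4%.
Duty = ¥82,150.00 × 10.4% + 1,240 × ¥1.14 = ¥9,957.20.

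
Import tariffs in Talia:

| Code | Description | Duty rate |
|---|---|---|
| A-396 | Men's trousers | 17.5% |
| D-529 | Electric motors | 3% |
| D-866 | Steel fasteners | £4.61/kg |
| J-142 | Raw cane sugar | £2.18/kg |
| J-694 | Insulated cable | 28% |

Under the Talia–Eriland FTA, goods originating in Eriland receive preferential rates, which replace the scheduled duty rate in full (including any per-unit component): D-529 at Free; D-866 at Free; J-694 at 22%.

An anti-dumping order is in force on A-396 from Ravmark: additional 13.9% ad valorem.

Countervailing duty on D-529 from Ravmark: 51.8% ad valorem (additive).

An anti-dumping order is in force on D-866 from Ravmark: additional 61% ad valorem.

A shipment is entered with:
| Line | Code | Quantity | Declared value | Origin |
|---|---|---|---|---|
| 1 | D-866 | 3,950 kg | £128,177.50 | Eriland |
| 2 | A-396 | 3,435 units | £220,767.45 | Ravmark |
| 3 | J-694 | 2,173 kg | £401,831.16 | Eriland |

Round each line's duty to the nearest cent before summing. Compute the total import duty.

£157,723.84

Line 1 (D-866, Eriland, 3,950 kg, £128,177.50):
Base rate for D-866 is £4.61/kg.
Origin Eriland qualifies under the Talia–Eriland agreement and D-866 is covered: preferential rate Free applies instead.
The additional-duty order on D-866 targets Ravmark, not Eriland; it does not apply.
Duty = £128,177.50 × 0% = £0.00.
Line 2 (A-396, Ravmark, 3,435 units, £220,767.45):
Base rate for A-396 is 17.5%.
Additional duty on A-396 from Ravmark: +13.9%. Applied ad valorem rate: 17.5% + 13.9% = 31.4%.
Duty = £220,767.45 × 31.4% = £69,320.98.
Line 3 (J-694, Eriland, 2,173 kg, £401,831.16):
Base rate for J-694 is 28%.
Origin Eriland qualifies under the Talia–Eriland agreement and J-694 is covered: preferential rate 22% applies instead.
Duty = £401,831.16 × 22% = £88,402.86.
Total = £0.00 + £69,320.98 + £88,402.86 = £157,723.84.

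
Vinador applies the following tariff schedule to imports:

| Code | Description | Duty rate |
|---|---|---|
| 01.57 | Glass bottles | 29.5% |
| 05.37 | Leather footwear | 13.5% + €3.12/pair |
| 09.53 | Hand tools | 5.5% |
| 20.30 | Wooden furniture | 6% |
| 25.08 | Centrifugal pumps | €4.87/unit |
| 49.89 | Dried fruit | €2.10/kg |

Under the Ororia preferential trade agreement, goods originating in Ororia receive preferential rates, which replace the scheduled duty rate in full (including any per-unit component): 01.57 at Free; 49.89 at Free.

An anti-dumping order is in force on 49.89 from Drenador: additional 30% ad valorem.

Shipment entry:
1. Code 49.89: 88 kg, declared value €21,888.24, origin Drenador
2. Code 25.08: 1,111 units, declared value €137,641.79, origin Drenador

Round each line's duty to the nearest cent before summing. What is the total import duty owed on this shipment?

Line 1 (49.89, Drenador, 88 kg, €21,888.24):
Base rate for 49.89 is €2.10/kg.
49.89 has an FTA preferential rate, but origin Drenador is not Ororia; base rate stands.
Additional duty on 49.89 from Drenador: +30% ad valorem. Applied ad valorem rate = 30%.
Duty = €21,888.24 × 30% + 88 × €2.10 = €6,751.27.
Line 2 (25.08, Drenador, 1,111 units, €137,641.79):
Base rate for 25.08 is €4.87/unit.
Duty = 1,111 × €4.87 = €5,410.57.
Total = €6,751.27 + €5,410.57 = €12,161.84.

€12,161.84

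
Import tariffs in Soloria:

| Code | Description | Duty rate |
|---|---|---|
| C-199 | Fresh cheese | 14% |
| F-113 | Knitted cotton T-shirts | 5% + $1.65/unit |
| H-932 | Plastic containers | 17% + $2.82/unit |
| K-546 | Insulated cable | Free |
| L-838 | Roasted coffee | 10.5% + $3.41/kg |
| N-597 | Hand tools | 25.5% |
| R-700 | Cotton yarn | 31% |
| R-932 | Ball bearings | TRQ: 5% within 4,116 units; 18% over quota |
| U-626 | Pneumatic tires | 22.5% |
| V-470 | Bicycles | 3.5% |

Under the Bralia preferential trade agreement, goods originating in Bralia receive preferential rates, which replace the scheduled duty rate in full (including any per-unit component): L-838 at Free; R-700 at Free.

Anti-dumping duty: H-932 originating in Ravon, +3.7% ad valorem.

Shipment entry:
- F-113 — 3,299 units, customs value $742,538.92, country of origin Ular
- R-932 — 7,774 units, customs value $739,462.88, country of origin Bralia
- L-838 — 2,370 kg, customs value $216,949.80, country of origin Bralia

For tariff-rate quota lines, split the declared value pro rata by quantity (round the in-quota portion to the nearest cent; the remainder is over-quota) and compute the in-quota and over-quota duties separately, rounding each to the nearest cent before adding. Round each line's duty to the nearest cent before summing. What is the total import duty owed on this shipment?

Line 1 (F-113, Ular, 3,299 units, $742,538.92):
Base rate for F-113 is 5% + $1.65/unit.
Duty = $742,538.92 × 5% + 3,299 × $1.65 = $42,570.30.
Line 2 (R-932, Bralia, 7,774 units, $739,462.88):
Code R-932 is under a tariff-rate quota (threshold 4,116 units). In-quota: 4,116 units at 5%; over-quota: 3,658 units at 18%.
Pro-rata value split: in-quota = $739,462.88 × 4,116/7,774 = $391,513.92; over-quota = $739,462.88 − $391,513.92 = $347,948.96.
In-quota duty = $391,513.92 × 5% = $19,575.70. Over-quota duty = $347,948.96 × 18% = $62,630.81.
Line duty = $19,575.70 + $62,630.81 = $82,206.51.
Line 3 (L-838, Bralia, 2,370 kg, $216,949.80):
Base rate for L-838 is 10.5% + $3.41/kg.
Origin Bralia qualifies under the Soloria–Bralia agreement and L-838 is covered: preferential rate Free applies instead.
Duty = $216,949.80 × 0% = $0.00.
Total = $42,570.30 + $82,206.51 + $0.00 = $124,776.81.

$124,776.81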